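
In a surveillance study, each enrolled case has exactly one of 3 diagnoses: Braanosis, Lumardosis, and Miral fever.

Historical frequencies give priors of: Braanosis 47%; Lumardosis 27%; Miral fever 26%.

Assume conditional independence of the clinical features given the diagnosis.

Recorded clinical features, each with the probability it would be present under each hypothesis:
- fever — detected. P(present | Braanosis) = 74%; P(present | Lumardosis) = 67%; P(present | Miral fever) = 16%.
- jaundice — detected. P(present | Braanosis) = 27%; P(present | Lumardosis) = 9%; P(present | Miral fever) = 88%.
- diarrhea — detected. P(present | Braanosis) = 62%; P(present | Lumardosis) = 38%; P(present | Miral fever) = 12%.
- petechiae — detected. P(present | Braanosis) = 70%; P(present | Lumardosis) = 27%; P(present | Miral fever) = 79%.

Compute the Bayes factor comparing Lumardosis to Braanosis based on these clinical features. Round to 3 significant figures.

The Bayes factor is the ratio of the joint likelihoods of the clinical feature pattern under the two hypotheses.
  Lumardosis: 0.67 × 0.09 × 0.38 × 0.27 = 0.0061868
  Braanosis: 0.74 × 0.27 × 0.62 × 0.70 = 0.086713
Bayes factor = 0.0061868 / 0.086713 ≈ 0.0713

0.0713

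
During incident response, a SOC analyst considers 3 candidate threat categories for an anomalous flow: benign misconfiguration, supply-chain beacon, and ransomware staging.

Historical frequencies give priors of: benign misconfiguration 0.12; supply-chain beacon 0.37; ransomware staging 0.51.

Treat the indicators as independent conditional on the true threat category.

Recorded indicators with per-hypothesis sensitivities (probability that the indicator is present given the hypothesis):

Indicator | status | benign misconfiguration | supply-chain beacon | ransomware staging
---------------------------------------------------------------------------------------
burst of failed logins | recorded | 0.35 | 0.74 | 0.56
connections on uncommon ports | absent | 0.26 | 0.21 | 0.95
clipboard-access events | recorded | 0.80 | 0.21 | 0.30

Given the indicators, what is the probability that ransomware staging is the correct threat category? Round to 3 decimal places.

0.057

By Bayes' rule with conditional independence, the unnormalized weight for each hypothesis is prior × ∏ likelihoods (using 1 − P(present | H) for each absent indicator):
  benign misconfiguration: 0.12 × 0.35 × (1 − 0.26) × 0.80 = 0.024864
  supply-chain beacon: 0.37 × 0.74 × (1 − 0.21) × 0.21 = 0.045423
  ransomware staging: 0.51 × 0.56 × (1 − 0.95) × 0.30 = 0.004284
Marginal likelihood of the evidence = 0.074571.
P(ransomware staging | evidence) = 0.004284 / 0.074571 ≈ 0.057.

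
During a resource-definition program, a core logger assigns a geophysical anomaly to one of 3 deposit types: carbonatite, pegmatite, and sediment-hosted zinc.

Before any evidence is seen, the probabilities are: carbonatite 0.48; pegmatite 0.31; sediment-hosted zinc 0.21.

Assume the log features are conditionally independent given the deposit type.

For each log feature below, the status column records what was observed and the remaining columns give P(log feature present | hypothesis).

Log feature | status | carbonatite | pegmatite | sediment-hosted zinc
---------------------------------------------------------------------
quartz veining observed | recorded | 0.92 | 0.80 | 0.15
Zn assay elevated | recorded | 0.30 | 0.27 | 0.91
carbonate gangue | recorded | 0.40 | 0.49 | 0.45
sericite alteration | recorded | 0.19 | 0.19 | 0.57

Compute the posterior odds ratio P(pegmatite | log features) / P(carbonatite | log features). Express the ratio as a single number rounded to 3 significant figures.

0.619

The normalizing constant cancels in an odds ratio, so compute prior × likelihood for the two hypotheses only:
  pegmatite: 0.31 × 0.80 × 0.27 × 0.49 × 0.19 = 0.006234
  carbonatite: 0.48 × 0.92 × 0.30 × 0.40 × 0.19 = 0.010068
Odds(pegmatite : carbonatite) = 0.006234 / 0.010068 ≈ 0.619.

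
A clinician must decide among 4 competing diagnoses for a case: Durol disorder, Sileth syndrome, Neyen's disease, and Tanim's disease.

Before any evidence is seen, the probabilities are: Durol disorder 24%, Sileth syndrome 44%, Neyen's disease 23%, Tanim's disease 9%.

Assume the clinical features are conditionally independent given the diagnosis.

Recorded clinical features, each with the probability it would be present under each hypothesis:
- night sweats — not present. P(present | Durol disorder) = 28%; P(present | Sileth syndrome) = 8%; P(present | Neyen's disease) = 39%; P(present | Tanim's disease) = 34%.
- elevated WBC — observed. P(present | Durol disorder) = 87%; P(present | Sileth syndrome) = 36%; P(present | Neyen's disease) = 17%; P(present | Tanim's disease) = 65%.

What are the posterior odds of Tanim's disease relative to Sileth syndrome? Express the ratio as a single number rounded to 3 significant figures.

Posterior odds equal prior odds times the likelihood ratio; only the two competing hypotheses matter (using 1 − P(present | H) for each absent clinical feature).
  Tanim's disease: 0.09 × (1 − 0.34) × 0.65 = 0.03861
  Sileth syndrome: 0.44 × (1 − 0.08) × 0.36 = 0.14573
Posterior odds = 0.03861 / 0.14573 ≈ 0.265.

0.265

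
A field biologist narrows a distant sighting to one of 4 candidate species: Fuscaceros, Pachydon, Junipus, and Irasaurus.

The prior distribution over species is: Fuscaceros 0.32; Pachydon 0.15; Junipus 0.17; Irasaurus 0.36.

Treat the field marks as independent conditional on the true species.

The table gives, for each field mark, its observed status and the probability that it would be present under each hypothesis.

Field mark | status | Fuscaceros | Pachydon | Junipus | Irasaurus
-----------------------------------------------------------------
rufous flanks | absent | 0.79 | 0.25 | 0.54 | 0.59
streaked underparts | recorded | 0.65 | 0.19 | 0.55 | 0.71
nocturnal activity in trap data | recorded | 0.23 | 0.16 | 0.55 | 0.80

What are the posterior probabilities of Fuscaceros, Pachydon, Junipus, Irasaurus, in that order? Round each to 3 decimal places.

By Bayes' rule with conditional independence, the unnormalized weight for each hypothesis is prior × ∏ likelihoods (using 1 − P(present | H) for each absent field mark):
  Fuscaceros: 0.32 × (1 − 0.79) × 0.65 × 0.23 = 0.010046
  Pachydon: 0.15 × (1 − 0.25) × 0.19 × 0.16 = 0.00342
  Junipus: 0.17 × (1 − 0.54) × 0.55 × 0.55 = 0.023656
  Irasaurus: 0.36 × (1 − 0.59) × 0.71 × 0.80 = 0.083837
Normalizing constant Z = 0.010046 + 0.00342 + 0.023656 + 0.083837 = 0.12096.
P(Fuscaceros | evidence) = 0.010046 / 0.12096 ≈ 0.083
P(Pachydon | evidence) = 0.00342 / 0.12096 ≈ 0.028
P(Junipus | evidence) = 0.023656 / 0.12096 ≈ 0.196
P(Irasaurus | evidence) = 0.083837 / 0.12096 ≈ 0.693

0.083, 0.028, 0.196, 0.693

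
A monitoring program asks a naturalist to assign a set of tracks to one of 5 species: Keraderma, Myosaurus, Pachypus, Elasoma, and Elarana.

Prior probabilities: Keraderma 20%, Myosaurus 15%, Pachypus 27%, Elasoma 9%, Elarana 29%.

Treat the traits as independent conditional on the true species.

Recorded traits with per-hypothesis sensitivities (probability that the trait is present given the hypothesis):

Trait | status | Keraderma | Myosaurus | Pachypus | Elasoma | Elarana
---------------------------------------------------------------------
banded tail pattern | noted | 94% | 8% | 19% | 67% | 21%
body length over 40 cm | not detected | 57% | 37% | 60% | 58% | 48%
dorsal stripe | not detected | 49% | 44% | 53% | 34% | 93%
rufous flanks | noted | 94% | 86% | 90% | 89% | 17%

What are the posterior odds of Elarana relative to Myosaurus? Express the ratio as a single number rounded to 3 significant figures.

Unnormalized posterior weight (prior times the trait likelihoods) for each of the two hypotheses (using 1 − P(present | H) for each absent trait):
  Elarana: 0.29 × 0.21 × (1 − 0.48) × (1 − 0.93) × 0.17 = 0.00037685
  Myosaurus: 0.15 × 0.08 × (1 − 0.37) × (1 − 0.44) × 0.86 = 0.0036409
Odds(Elarana : Myosaurus) = 0.00037685 / 0.0036409 ≈ 0.104.

0.104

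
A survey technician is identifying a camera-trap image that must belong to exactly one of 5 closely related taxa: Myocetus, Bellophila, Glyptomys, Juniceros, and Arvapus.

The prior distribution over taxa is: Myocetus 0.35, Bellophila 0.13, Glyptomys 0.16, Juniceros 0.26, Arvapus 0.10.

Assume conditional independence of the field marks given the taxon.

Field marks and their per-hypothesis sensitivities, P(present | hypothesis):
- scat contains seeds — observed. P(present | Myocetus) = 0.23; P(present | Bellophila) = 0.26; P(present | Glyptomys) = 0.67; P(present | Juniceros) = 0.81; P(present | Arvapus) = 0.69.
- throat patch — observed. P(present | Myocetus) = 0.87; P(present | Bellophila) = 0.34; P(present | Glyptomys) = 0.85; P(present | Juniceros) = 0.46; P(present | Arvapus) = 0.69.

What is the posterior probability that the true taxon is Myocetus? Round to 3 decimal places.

For each hypothesis, the unnormalized posterior weight is prior × product of the field mark likelihoods:
  Myocetus: 0.35 × 0.23 × 0.87 = 0.070035
  Bellophila: 0.13 × 0.26 × 0.34 = 0.011492
  Glyptomys: 0.16 × 0.67 × 0.85 = 0.09112
  Juniceros: 0.26 × 0.81 × 0.46 = 0.096876
  Arvapus: 0.10 × 0.69 × 0.69 = 0.04761
Marginal likelihood of the evidence = 0.31713.
P(Myocetus | evidence) = 0.070035 / 0.31713 ≈ 0.221.

0.221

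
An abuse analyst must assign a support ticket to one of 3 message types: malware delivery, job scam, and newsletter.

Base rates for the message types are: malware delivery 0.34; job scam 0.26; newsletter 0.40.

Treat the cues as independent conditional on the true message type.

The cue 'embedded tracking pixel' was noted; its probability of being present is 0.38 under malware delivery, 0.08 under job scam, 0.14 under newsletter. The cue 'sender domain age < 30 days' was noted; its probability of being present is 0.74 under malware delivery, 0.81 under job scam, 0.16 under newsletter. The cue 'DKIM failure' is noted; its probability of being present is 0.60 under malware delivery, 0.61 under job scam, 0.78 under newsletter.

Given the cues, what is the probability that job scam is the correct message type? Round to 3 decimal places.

For each hypothesis, the unnormalized posterior weight is prior × product of the cue likelihoods:
  malware delivery: 0.34 × 0.38 × 0.74 × 0.60 = 0.057365
  job scam: 0.26 × 0.08 × 0.81 × 0.61 = 0.010277
  newsletter: 0.40 × 0.14 × 0.16 × 0.78 = 0.0069888
Normalizing constant Z = 0.057365 + 0.010277 + 0.0069888 = 0.074631.
P(job scam | evidence) = 0.010277 / 0.074631 ≈ 0.138.

0.138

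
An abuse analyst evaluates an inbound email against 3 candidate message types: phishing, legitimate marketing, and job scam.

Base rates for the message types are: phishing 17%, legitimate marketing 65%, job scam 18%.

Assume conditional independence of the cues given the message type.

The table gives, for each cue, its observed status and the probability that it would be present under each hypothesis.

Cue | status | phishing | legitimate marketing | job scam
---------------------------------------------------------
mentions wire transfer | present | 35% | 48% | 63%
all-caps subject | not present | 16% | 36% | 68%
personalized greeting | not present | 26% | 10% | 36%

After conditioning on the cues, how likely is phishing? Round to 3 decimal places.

0.154

Multiply each prior by the joint likelihood of the cue pattern (using 1 − P(present | H) for each absent cue):
  phishing: 0.17 × 0.35 × (1 − 0.16) × (1 − 0.26) = 0.036985
  legitimate marketing: 0.65 × 0.48 × (1 − 0.36) × (1 − 0.10) = 0.17971
  job scam: 0.18 × 0.63 × (1 − 0.68) × (1 − 0.36) = 0.023224
Normalizing constant Z = 0.036985 + 0.17971 + 0.023224 = 0.23992.
P(phishing | evidence) = 0.036985 / 0.23992 ≈ 0.154.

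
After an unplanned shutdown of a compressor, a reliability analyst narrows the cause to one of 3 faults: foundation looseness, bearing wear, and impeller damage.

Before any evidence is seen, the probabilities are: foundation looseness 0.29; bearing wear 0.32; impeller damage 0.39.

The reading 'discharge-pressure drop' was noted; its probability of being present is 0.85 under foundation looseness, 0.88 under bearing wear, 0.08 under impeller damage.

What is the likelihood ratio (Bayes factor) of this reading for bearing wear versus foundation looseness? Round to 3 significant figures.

Likelihood of this reading under each hypothesis:
  bearing wear: 0.88
  foundation looseness: 0.85
Bayes factor = 0.88 / 0.85 ≈ 1.04

1.04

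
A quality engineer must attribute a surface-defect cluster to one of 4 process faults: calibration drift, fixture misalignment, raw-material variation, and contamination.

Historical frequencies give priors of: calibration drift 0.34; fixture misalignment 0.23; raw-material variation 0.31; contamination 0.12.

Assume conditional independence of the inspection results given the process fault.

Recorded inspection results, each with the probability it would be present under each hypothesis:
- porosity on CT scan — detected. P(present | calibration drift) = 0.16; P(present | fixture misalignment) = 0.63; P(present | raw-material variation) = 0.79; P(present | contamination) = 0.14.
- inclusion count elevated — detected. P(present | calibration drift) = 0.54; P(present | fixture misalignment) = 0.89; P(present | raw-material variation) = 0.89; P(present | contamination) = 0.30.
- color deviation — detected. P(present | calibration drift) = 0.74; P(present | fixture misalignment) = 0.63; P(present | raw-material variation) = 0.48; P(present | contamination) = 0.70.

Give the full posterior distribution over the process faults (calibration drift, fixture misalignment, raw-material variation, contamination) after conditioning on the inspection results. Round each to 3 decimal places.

0.103, 0.385, 0.496, 0.017

For each hypothesis, the unnormalized posterior weight is prior × product of the inspection result likelihoods:
  calibration drift: 0.34 × 0.16 × 0.54 × 0.74 = 0.021738
  fixture misalignment: 0.23 × 0.63 × 0.89 × 0.63 = 0.081245
  raw-material variation: 0.31 × 0.79 × 0.89 × 0.48 = 0.10462
  contamination: 0.12 × 0.14 × 0.30 × 0.70 = 0.003528
The unnormalized weights sum to 0.21113.
P(calibration drift | evidence) = 0.021738 / 0.21113 ≈ 0.103
P(fixture misalignment | evidence) = 0.081245 / 0.21113 ≈ 0.385
P(raw-material variation | evidence) = 0.10462 / 0.21113 ≈ 0.496
P(contamination | evidence) = 0.003528 / 0.21113 ≈ 0.017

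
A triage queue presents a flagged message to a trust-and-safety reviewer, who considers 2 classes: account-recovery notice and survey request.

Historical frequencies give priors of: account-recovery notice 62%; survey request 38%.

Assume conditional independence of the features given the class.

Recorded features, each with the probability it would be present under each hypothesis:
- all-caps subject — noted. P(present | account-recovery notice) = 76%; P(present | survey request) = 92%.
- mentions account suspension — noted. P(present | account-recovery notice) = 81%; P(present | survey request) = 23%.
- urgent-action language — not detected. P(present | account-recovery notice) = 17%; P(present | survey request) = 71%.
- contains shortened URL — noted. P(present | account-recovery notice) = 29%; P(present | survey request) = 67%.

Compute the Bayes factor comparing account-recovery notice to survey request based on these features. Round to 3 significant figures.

3.60

Take the product of per-feature likelihoods under each hypothesis (using 1 − P(present | H) for each absent feature), then divide.
  account-recovery notice: 0.76 × 0.81 × (1 − 0.17) × 0.29 = 0.14817
  survey request: 0.92 × 0.23 × (1 − 0.71) × 0.67 = 0.041114
Bayes factor = 0.14817 / 0.041114 ≈ 3.60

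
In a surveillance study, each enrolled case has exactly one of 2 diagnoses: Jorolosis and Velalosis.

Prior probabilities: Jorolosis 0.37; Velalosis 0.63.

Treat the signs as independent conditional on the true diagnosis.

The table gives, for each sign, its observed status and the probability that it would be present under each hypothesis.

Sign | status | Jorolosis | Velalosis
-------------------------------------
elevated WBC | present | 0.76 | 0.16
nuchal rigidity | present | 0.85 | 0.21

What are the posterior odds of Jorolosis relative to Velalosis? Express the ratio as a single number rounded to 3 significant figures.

Posterior odds equal prior odds times the likelihood ratio; only the two competing hypotheses matter.
  Jorolosis: 0.37 × 0.76 × 0.85 = 0.23902
  Velalosis: 0.63 × 0.16 × 0.21 = 0.021168
Odds(Jorolosis : Velalosis) = 0.23902 / 0.021168 ≈ 11.3.

11.3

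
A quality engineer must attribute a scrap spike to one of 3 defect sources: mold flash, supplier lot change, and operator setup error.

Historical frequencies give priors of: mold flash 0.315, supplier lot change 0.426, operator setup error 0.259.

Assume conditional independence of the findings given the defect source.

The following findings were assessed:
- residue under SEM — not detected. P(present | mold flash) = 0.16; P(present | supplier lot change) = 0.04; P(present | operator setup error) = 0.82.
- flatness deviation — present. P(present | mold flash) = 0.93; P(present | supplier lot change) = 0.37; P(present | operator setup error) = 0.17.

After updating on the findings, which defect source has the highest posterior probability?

mold flash

By Bayes' rule with conditional independence, the unnormalized weight for each hypothesis is prior × ∏ likelihoods (using 1 − P(present | H) for each absent finding):
  mold flash: 0.315 × (1 − 0.16) × 0.93 = 0.24608
  supplier lot change: 0.426 × (1 − 0.04) × 0.37 = 0.15132
  operator setup error: 0.259 × (1 − 0.82) × 0.17 = 0.0079254
Marginal likelihood of the evidence = 0.40532.
P(mold flash | evidence) ≈ 0.24608 / 0.40532 ≈ 0.607
P(supplier lot change | evidence) ≈ 0.15132 / 0.40532 ≈ 0.373
P(operator setup error | evidence) ≈ 0.0079254 / 0.40532 ≈ 0.020
The largest is 0.607, so mold flash is most probable.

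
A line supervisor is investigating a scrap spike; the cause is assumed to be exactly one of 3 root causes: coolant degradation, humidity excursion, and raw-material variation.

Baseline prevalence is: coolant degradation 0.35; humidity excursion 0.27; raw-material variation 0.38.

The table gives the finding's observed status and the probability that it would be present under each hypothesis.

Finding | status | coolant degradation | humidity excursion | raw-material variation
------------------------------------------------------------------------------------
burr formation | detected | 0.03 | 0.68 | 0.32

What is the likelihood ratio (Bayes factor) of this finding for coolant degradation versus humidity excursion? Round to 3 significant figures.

Likelihood of this finding under each hypothesis:
  coolant degradation: 0.03
  humidity excursion: 0.68
Bayes factor = 0.03 / 0.68 ≈ 0.0441

0.0441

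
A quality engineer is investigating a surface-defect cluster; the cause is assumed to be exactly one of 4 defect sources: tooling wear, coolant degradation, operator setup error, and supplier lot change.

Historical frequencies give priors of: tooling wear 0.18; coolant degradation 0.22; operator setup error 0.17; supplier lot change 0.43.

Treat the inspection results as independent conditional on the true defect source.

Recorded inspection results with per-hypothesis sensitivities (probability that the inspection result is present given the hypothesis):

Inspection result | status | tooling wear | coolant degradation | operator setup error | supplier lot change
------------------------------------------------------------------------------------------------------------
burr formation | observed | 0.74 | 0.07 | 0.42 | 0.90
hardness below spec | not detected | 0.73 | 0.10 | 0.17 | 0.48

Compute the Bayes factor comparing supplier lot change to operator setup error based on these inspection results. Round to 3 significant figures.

1.34

Take the product of per-inspection result likelihoods under each hypothesis (using 1 − P(present | H) for each absent inspection result), then divide.
  supplier lot change: 0.90 × (1 − 0.48) = 0.468
  operator setup error: 0.42 × (1 − 0.17) = 0.3486
Bayes factor = 0.468 / 0.3486 ≈ 1.34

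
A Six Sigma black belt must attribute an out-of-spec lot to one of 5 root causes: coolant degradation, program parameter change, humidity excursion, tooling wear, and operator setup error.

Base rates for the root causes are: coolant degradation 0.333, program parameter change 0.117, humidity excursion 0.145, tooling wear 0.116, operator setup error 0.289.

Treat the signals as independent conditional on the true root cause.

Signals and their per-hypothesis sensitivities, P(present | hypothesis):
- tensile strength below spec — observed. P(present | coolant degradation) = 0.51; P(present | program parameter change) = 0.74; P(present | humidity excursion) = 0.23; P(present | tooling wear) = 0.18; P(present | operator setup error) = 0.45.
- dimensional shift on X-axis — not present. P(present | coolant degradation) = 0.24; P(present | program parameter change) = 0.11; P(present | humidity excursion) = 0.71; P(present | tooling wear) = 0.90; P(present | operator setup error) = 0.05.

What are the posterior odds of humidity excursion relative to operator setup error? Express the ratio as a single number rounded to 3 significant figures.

Unnormalized posterior weight (prior times the signal likelihoods) for each of the two hypotheses (using 1 − P(present | H) for each absent signal):
  humidity excursion: 0.145 × 0.23 × (1 − 0.71) = 0.0096715
  operator setup error: 0.289 × 0.45 × (1 − 0.05) = 0.12355
Odds(humidity excursion : operator setup error) = 0.0096715 / 0.12355 ≈ 0.0783.

0.0783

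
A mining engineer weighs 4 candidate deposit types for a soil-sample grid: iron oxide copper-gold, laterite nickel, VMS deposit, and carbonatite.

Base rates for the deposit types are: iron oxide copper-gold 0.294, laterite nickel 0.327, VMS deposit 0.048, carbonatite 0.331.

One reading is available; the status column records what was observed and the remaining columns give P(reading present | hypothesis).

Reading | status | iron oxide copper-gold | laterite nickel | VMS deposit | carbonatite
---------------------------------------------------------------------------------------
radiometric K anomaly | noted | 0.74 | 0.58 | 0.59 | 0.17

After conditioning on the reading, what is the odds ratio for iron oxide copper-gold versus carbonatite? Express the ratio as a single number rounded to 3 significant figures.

3.87

Unnormalized posterior weight (prior times the reading likelihood) for each of the two hypotheses:
  iron oxide copper-gold: 0.294 × 0.74 = 0.21756
  carbonatite: 0.331 × 0.17 = 0.05627
Odds(iron oxide copper-gold : carbonatite) = 0.21756 / 0.05627 ≈ 3.87.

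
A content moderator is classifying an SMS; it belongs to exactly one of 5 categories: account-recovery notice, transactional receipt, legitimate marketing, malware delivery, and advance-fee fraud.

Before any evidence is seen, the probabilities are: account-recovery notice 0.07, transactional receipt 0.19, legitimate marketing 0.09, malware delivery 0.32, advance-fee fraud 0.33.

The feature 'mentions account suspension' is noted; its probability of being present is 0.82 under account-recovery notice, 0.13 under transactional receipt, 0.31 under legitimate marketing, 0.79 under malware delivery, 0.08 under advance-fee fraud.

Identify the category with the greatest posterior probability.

By Bayes' rule, the unnormalized weight for each hypothesis is prior × likelihood:
  account-recovery notice: 0.07 × 0.82 = 0.0574
  transactional receipt: 0.19 × 0.13 = 0.0247
  legitimate marketing: 0.09 × 0.31 = 0.0279
  malware delivery: 0.32 × 0.79 = 0.2528
  advance-fee fraud: 0.33 × 0.08 = 0.0264
The unnormalized weights sum to 0.3892.
P(account-recovery notice | evidence) ≈ 0.0574 / 0.3892 ≈ 0.147
P(transactional receipt | evidence) ≈ 0.0247 / 0.3892 ≈ 0.063
P(legitimate marketing | evidence) ≈ 0.0279 / 0.3892 ≈ 0.072
P(malware delivery | evidence) ≈ 0.2528 / 0.3892 ≈ 0.650
P(advance-fee fraud | evidence) ≈ 0.0264 / 0.3892 ≈ 0.068
The largest is 0.650, so malware delivery is most probable.

malware delivery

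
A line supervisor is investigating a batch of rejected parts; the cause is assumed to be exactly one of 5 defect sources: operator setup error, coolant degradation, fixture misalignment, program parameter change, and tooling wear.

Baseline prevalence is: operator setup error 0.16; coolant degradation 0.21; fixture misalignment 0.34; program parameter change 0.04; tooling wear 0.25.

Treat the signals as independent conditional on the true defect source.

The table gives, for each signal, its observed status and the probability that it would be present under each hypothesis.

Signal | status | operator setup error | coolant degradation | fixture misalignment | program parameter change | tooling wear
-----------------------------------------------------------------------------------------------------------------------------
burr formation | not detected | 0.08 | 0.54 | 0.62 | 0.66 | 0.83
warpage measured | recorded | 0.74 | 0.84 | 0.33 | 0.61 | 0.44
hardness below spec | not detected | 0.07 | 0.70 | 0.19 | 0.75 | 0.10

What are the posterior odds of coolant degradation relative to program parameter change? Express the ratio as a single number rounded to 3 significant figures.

Unnormalized posterior weight (prior times the signal likelihoods) for each of the two hypotheses (using 1 − P(present | H) for each absent signal):
  coolant degradation: 0.21 × (1 − 0.54) × 0.84 × (1 − 0.70) = 0.024343
  program parameter change: 0.04 × (1 − 0.66) × 0.61 × (1 − 0.75) = 0.002074
Posterior odds = 0.024343 / 0.002074 ≈ 11.7.

11.7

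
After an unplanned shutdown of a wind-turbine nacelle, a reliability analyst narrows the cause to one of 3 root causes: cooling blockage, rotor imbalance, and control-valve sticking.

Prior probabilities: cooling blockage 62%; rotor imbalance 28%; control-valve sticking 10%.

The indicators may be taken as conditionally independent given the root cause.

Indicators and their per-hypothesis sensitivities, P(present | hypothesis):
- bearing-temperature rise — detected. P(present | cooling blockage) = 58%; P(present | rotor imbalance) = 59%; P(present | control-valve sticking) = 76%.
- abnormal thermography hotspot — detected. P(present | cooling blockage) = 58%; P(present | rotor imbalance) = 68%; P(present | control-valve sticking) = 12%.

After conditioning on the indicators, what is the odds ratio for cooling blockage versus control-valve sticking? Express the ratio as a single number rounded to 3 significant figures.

The normalizing constant cancels in an odds ratio, so compute prior × likelihood for the two hypotheses only:
  cooling blockage: 0.62 × 0.58 × 0.58 = 0.20857
  control-valve sticking: 0.10 × 0.76 × 0.12 = 0.00912
Odds(cooling blockage : control-valve sticking) = 0.20857 / 0.00912 ≈ 22.9.

22.9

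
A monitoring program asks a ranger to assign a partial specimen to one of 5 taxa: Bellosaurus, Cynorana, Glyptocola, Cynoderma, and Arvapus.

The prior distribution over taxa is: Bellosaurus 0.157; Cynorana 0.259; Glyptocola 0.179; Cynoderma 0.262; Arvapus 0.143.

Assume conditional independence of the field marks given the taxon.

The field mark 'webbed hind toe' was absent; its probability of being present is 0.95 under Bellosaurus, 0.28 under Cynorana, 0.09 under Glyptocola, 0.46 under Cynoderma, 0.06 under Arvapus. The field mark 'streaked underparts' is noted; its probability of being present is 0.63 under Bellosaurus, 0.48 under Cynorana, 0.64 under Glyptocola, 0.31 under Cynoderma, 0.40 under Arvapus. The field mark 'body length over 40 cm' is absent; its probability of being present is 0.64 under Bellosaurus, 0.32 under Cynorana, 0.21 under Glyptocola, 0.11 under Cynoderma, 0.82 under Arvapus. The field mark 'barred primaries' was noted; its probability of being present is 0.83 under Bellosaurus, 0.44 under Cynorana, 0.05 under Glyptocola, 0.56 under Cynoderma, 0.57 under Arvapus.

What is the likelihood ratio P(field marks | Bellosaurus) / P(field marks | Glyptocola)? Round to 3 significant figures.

0.409

The Bayes factor is the ratio of the joint likelihoods of the field mark pattern under the two hypotheses (using 1 − P(present | H) for each absent field mark).
  Bellosaurus: (1 − 0.95) × 0.63 × (1 − 0.64) × 0.83 = 0.0094122
  Glyptocola: (1 − 0.09) × 0.64 × (1 − 0.21) × 0.05 = 0.023005
Bayes factor = 0.0094122 / 0.023005 ≈ 0.409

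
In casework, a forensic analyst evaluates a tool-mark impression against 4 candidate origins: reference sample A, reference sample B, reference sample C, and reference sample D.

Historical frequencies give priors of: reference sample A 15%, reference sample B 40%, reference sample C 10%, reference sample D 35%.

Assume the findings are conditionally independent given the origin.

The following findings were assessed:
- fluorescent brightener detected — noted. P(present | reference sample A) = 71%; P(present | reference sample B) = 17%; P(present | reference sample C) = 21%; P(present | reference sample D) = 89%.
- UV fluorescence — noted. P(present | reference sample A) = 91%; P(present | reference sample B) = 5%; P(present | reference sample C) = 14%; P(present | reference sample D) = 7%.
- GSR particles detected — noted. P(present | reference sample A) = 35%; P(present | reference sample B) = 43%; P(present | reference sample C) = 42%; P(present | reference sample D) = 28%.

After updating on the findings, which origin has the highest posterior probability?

For each hypothesis, the unnormalized posterior weight is prior × product of the finding likelihoods:
  reference sample A: 0.15 × 0.71 × 0.91 × 0.35 = 0.03392
  reference sample B: 0.40 × 0.17 × 0.05 × 0.43 = 0.001462
  reference sample C: 0.10 × 0.21 × 0.14 × 0.42 = 0.0012348
  reference sample D: 0.35 × 0.89 × 0.07 × 0.28 = 0.0061054
Normalizing constant Z = 0.03392 + 0.001462 + 0.0012348 + 0.0061054 = 0.042722.
P(reference sample A | evidence) ≈ 0.03392 / 0.042722 ≈ 0.794
P(reference sample B | evidence) ≈ 0.001462 / 0.042722 ≈ 0.034
P(reference sample C | evidence) ≈ 0.0012348 / 0.042722 ≈ 0.029
P(reference sample D | evidence) ≈ 0.0061054 / 0.042722 ≈ 0.143
The largest is 0.794, so reference sample A is most probable.

reference sample A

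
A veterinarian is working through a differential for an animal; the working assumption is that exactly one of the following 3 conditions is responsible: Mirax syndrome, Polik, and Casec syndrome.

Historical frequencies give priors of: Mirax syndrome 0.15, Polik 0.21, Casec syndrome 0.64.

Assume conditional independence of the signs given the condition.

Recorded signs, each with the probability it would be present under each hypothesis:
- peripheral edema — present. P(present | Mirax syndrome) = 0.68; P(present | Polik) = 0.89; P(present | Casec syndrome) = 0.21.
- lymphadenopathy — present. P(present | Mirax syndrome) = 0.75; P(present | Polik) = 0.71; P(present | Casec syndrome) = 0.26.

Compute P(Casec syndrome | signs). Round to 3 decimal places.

0.143

By Bayes' rule with conditional independence, the unnormalized weight for each hypothesis is prior × ∏ likelihoods:
  Mirax syndrome: 0.15 × 0.68 × 0.75 = 0.0765
  Polik: 0.21 × 0.89 × 0.71 = 0.1327
  Casec syndrome: 0.64 × 0.21 × 0.26 = 0.034944
Normalizing constant Z = 0.0765 + 0.1327 + 0.034944 = 0.24414.
P(Casec syndrome | evidence) = 0.034944 / 0.24414 ≈ 0.143.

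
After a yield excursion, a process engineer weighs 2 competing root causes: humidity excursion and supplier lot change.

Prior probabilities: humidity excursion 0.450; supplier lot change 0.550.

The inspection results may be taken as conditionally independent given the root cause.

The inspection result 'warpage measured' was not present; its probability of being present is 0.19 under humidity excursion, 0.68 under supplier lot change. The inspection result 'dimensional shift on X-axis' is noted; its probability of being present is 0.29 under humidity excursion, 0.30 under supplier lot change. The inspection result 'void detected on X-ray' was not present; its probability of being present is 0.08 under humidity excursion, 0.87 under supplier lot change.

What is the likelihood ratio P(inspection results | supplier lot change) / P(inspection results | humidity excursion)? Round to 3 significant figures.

Take the product of per-inspection result likelihoods under each hypothesis (using 1 − P(present | H) for each absent inspection result), then divide.
  supplier lot change: (1 − 0.68) × 0.30 × (1 − 0.87) = 0.01248
  humidity excursion: (1 − 0.19) × 0.29 × (1 − 0.08) = 0.21611
Bayes factor = 0.01248 / 0.21611 ≈ 0.0577

0.0577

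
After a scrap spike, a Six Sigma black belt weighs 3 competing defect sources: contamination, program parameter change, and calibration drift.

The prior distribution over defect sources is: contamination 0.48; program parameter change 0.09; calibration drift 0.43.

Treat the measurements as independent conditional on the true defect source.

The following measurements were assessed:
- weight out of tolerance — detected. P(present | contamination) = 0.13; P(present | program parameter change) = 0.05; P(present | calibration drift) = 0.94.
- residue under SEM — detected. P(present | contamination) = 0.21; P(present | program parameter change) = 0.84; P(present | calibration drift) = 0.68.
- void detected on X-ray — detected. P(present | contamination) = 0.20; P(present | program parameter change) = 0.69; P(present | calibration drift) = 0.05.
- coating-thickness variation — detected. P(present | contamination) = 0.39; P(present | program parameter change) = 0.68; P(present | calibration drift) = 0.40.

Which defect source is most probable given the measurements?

Multiply each prior by the joint likelihood of the measurement pattern:
  contamination: 0.48 × 0.13 × 0.21 × 0.20 × 0.39 = 0.0010221
  program parameter change: 0.09 × 0.05 × 0.84 × 0.69 × 0.68 = 0.0017736
  calibration drift: 0.43 × 0.94 × 0.68 × 0.05 × 0.40 = 0.0054971
The unnormalized weights sum to 0.0082928.
P(contamination | evidence) ≈ 0.0010221 / 0.0082928 ≈ 0.123
P(program parameter change | evidence) ≈ 0.0017736 / 0.0082928 ≈ 0.214
P(calibration drift | evidence) ≈ 0.0054971 / 0.0082928 ≈ 0.663
The largest is 0.663, so calibration drift is most probable.

calibration drift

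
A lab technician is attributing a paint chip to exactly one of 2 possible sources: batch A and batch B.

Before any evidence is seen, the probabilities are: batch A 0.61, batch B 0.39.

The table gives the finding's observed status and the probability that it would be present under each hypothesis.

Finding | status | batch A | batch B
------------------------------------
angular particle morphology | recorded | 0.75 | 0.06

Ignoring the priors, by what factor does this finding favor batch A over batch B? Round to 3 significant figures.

12.5

The Bayes factor is the ratio of the two likelihoods.
  batch A: 0.75
  batch B: 0.06
Bayes factor = 0.75 / 0.06 ≈ 12.5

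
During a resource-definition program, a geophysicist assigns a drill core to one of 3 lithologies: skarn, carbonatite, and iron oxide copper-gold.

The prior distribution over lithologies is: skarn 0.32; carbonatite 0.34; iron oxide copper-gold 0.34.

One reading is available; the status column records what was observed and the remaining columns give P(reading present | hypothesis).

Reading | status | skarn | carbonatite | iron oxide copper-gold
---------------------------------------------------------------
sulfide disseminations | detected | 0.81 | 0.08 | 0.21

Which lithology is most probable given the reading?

skarn

By Bayes' rule, the unnormalized weight for each hypothesis is prior × likelihood:
  skarn: 0.32 × 0.81 = 0.2592
  carbonatite: 0.34 × 0.08 = 0.0272
  iron oxide copper-gold: 0.34 × 0.21 = 0.0714
Normalizing constant Z = 0.2592 + 0.0272 + 0.0714 = 0.3578.
P(skarn | evidence) ≈ 0.2592 / 0.3578 ≈ 0.724
P(carbonatite | evidence) ≈ 0.0272 / 0.3578 ≈ 0.076
P(iron oxide copper-gold | evidence) ≈ 0.0714 / 0.3578 ≈ 0.200
The largest is 0.724, so skarn is most probable.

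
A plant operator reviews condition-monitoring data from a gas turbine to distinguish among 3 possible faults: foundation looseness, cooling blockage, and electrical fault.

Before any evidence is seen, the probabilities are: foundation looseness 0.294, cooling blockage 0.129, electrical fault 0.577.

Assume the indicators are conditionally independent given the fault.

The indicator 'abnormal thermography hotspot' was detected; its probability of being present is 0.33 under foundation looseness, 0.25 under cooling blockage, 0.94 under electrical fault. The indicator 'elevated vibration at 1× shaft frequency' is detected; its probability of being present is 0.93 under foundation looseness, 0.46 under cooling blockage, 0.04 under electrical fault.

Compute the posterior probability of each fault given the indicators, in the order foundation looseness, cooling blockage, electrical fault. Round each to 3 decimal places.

Multiply each prior by the joint likelihood of the indicator pattern:
  foundation looseness: 0.294 × 0.33 × 0.93 = 0.090229
  cooling blockage: 0.129 × 0.25 × 0.46 = 0.014835
  electrical fault: 0.577 × 0.94 × 0.04 = 0.021695
Normalizing constant Z = 0.090229 + 0.014835 + 0.021695 = 0.12676.
P(foundation looseness | evidence) = 0.090229 / 0.12676 ≈ 0.712
P(cooling blockage | evidence) = 0.014835 / 0.12676 ≈ 0.117
P(electrical fault | evidence) = 0.021695 / 0.12676 ≈ 0.171

0.712, 0.117, 0.171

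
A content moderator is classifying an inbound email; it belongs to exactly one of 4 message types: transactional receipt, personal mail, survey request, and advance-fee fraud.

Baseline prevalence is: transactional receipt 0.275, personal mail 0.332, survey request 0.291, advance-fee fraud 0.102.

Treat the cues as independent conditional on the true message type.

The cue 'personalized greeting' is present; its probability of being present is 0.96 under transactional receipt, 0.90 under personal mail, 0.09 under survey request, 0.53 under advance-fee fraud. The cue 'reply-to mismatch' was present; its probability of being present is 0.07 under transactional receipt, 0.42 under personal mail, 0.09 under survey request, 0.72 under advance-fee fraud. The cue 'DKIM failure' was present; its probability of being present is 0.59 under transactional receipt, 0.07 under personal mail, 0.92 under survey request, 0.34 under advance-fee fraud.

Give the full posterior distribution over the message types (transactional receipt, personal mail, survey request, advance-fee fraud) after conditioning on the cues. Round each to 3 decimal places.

For each hypothesis, the unnormalized posterior weight is prior × product of the cue likelihoods:
  transactional receipt: 0.275 × 0.96 × 0.07 × 0.59 = 0.010903
  personal mail: 0.332 × 0.90 × 0.42 × 0.07 = 0.0087847
  survey request: 0.291 × 0.09 × 0.09 × 0.92 = 0.0021685
  advance-fee fraud: 0.102 × 0.53 × 0.72 × 0.34 = 0.013234
Marginal likelihood of the evidence = 0.03509.
P(transactional receipt | evidence) = 0.010903 / 0.03509 ≈ 0.311
P(personal mail | evidence) = 0.0087847 / 0.03509 ≈ 0.250
P(survey request | evidence) = 0.0021685 / 0.03509 ≈ 0.062
P(advance-fee fraud | evidence) = 0.013234 / 0.03509 ≈ 0.377

0.311, 0.250, 0.062, 0.377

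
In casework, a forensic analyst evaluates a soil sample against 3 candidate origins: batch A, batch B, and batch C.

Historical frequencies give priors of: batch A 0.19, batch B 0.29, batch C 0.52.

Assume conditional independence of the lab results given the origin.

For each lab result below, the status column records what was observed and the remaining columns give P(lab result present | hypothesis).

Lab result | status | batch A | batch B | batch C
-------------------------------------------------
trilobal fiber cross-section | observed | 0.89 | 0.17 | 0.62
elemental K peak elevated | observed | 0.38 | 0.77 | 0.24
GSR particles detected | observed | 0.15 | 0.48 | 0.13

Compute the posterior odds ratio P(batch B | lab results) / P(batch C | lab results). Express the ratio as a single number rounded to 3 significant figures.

Posterior odds equal prior odds times the likelihood ratio; only the two competing hypotheses matter.
  batch B: 0.29 × 0.17 × 0.77 × 0.48 = 0.018221
  batch C: 0.52 × 0.62 × 0.24 × 0.13 = 0.010059
Posterior odds = 0.018221 / 0.010059 ≈ 1.81.

1.81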